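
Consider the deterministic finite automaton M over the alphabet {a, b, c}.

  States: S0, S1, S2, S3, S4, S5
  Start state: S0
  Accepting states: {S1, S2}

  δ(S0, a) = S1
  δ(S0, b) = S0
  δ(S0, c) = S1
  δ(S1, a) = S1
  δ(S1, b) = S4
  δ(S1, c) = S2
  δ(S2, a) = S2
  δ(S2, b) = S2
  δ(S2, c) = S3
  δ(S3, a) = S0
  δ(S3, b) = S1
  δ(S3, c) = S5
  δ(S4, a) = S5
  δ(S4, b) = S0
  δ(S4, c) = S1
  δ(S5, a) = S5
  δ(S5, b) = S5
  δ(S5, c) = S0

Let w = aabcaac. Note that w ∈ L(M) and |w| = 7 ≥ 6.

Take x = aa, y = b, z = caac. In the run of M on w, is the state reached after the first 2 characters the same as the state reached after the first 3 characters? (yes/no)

no

State sequence: S0 -a-> S1 -a-> S1 -b-> S4

After x (step 2): S1. After xy (step 3): S4.
They differ (S1 ≠ S4), so y is not a cycle from the state after x; this split is not the one the pumping-lemma construction produces, and pumping y need not keep the string in L(M).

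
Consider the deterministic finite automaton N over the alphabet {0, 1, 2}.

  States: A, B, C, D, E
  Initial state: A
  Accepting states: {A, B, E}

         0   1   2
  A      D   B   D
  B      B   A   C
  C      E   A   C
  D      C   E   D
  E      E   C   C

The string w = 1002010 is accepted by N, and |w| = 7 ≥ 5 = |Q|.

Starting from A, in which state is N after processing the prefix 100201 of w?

Run of N on the first 6 characters of w = 1 0 0 2 0 1:
  step 0: A  (start)
  step 1: B  (read 1: A→B)
  step 2: B  (read 0: B→B)
  step 3: B  (read 0: B→B)
  step 4: C  (read 2: B→C)
  step 5: E  (read 0: C→E)
  step 6: C  (read 1: E→C)

After reading 6 characters, N is in state C.
(This kind of state-tracing is the core of the pumping-lemma construction: with 5 states, pigeonhole forces a repeat within the first 5 steps.)

C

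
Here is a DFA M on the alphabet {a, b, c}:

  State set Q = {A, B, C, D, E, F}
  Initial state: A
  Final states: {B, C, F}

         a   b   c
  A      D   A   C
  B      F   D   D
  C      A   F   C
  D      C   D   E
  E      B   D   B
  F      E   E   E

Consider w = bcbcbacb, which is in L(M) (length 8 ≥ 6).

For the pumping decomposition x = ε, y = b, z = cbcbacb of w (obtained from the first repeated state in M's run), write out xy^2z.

bbcbcbacb

xy^2z = ε·b·b·cbcbacb = bbcbcbacb.
Reading y = b takes M from A back to A, so after x·y·y the machine is still in A, and z then leads to the accepting state F. Hence bbcbcbacb ∈ L(M).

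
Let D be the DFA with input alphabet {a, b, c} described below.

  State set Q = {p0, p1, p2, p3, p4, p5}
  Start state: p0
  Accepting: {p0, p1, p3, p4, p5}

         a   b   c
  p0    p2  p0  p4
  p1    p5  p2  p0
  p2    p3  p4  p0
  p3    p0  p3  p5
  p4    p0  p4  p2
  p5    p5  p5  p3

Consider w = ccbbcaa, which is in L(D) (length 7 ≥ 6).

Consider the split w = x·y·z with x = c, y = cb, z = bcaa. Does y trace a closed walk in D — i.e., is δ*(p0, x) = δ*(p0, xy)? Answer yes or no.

Run of D on the first 3 characters of w = c c b:
  step 0: p0  (start)
  step 1: p4  (read c: p0→p4)
  step 2: p2  (read c: p4→p2)
  step 3: p4  (read b: p2→p4)

After x (step 1): p4. After xy (step 3): p4.
They match, so y = cb drives D around a cycle from p4 back to itself; pumping y any number of times keeps D in p4 before reading z, and xyⁱz ∈ L(D) for every i ≥ 0.

yes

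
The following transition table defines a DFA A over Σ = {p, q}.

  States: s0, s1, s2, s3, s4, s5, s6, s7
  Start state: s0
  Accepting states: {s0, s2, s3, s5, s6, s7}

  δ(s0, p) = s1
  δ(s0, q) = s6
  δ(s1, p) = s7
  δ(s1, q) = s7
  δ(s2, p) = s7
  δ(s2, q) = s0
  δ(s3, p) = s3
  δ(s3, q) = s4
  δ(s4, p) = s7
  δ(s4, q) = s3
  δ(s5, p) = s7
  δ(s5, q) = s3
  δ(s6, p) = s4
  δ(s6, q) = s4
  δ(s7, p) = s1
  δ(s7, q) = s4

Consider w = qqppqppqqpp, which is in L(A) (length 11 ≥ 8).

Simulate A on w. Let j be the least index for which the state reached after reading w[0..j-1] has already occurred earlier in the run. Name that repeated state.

s7

State sequence: s0 -q-> s6 -q-> s4 -p-> s7 -p-> s1 -q-> s7 -p-> s1 -p-> s7 -q-> s4 -q-> s3 -p-> s3 -p-> s3
First repeat at step 5: s7 was already visited.

The earliest repeat is at step j = 5: A is in s7, which it already visited at step i = 3.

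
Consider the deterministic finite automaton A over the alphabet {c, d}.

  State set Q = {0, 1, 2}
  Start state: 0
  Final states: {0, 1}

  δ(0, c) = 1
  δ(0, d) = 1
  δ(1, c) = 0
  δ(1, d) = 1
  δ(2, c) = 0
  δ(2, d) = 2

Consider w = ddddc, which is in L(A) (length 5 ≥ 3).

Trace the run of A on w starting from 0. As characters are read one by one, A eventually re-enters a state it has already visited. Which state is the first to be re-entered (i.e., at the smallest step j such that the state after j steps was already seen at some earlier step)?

1

State sequence: 0 -d-> 1 -d-> 1 -d-> 1 -d-> 1 -c-> 0
First repeat at step 2: 1 was already visited.

The earliest repeat is at step j = 2: A is in 1, which it already visited at step i = 1.
The DFA has 3 states, so the proof of the pumping lemma guarantees a repeated state among the first 3+1 visited; the segment between the two visits is the pumpable y.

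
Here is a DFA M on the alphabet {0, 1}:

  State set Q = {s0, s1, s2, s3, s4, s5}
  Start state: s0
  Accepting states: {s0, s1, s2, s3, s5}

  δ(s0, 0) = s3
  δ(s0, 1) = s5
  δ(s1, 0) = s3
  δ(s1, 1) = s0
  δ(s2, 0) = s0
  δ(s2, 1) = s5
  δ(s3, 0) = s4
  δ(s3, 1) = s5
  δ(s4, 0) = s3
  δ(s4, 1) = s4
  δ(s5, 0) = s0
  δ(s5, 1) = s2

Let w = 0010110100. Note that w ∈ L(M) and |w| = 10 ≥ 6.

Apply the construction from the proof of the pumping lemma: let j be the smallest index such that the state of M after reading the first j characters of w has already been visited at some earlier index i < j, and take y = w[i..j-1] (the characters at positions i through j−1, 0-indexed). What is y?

1

State sequence: s0 -0-> s3 -0-> s4 -1-> s4 -0-> s3 -1-> s5 -1-> s2 -0-> s0 -1-> s5 -0-> s0 -0-> s3
First repeat at step 3: s4 was already visited.

So i = 2, j = 3, giving x = w[0:2] = 00, y = w[2:3] = 1, z = w[3:10] = 0110100.
Check: |xy| = 3 ≤ 6 and |y| = 1 ≥ 1. Reading y takes M from s4 back to s4, so every xyⁱz is accepted.
Pumping length from the standard proof: p = 6 (the number of states). The repeated state found above gives |xy| = j ≤ 6 and |y| = j − i ≥ 1.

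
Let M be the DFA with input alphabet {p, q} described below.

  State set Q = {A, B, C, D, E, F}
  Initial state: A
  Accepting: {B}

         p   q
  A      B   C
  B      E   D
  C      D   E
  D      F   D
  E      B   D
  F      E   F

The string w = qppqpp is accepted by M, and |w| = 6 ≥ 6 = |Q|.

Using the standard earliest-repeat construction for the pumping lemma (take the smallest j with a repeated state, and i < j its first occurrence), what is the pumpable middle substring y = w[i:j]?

q

State sequence: A -q-> C -p-> D -p-> F -q-> F -p-> E -p-> B
First repeat at step 4: F was already visited.

So i = 3, j = 4, giving x = w[0:3] = qpp, y = w[3:4] = q, z = w[4:6] = pp.
Check: |xy| = 4 ≤ 6 and |y| = 1 ≥ 1. Reading y takes M from F back to F, so every xyⁱz is accepted.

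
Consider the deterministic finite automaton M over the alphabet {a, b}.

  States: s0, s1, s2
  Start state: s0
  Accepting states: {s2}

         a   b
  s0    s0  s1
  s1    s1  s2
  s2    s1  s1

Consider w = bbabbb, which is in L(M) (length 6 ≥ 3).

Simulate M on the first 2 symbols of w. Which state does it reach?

s2

State sequence: s0 -b-> s1 -b-> s2

After reading 2 characters, M is in state s2.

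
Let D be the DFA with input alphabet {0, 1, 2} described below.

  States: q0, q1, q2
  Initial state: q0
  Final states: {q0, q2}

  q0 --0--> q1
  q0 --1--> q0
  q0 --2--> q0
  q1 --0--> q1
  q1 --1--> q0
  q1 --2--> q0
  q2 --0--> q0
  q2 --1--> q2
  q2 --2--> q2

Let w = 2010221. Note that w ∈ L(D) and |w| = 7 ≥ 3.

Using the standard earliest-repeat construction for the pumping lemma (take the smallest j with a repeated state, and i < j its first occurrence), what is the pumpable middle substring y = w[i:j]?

State sequence: q0 -2-> q0 -0-> q1 -1-> q0 -0-> q1 -2-> q0 -2-> q0 -1-> q0
First repeat at step 1: q0 was already visited.

So i = 0, j = 1, giving x = w[0:0] = ε, y = w[0:1] = 2, z = w[1:7] = 010221.
Check: |xy| = 1 ≤ 3 and |y| = 1 ≥ 1. Reading y takes D from q0 back to q0, so every xyⁱz is accepted.
Since D has 3 states, any run of length ≥ 3 visits 3+1 states, so by pigeonhole some state repeats within the first 3 steps — that repeat gives the pumpable loop.

2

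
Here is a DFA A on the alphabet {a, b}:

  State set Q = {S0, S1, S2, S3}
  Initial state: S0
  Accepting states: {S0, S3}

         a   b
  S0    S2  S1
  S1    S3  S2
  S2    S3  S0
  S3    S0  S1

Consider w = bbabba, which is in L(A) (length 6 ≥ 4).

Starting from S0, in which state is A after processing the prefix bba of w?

State sequence: S0 -b-> S1 -b-> S2 -a-> S3

After reading 3 characters, A is in state S3.
(This kind of state-tracing is the core of the pumping-lemma construction: with 4 states, pigeonhole forces a repeat within the first 4 steps.)

S3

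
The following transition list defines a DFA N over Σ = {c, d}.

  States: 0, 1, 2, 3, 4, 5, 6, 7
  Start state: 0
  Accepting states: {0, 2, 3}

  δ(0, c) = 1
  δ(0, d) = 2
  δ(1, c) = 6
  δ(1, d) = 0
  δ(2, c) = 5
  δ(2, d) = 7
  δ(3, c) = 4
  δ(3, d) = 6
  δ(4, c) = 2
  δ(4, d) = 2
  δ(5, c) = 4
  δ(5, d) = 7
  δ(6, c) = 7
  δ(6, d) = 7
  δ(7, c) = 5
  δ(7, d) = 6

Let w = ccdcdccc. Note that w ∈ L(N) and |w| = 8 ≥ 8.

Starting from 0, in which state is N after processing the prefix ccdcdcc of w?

4

State sequence: 0 -c-> 1 -c-> 6 -d-> 7 -c-> 5 -d-> 7 -c-> 5 -c-> 4

After reading 7 characters, N is in state 4.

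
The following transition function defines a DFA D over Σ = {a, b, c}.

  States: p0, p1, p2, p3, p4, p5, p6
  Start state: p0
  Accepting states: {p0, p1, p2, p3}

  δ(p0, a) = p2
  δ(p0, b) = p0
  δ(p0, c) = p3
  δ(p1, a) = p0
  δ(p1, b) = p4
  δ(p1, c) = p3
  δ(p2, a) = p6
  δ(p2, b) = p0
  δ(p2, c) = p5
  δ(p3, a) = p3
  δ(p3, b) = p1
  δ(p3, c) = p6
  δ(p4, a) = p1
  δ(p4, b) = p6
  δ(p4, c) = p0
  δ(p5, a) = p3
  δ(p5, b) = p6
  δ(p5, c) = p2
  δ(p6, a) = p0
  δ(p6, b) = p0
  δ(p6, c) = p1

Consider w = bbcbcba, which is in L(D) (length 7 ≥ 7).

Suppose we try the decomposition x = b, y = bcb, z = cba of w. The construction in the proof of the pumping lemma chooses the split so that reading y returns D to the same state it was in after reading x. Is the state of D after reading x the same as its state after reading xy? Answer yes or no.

State sequence: p0 -b-> p0 -b-> p0 -c-> p3 -b-> p1

After x (step 1): p0. After xy (step 4): p1.
They differ (p0 ≠ p1), so y is not a cycle from the state after x; this split is not the one the pumping-lemma construction produces, and pumping y need not keep the string in L(D).

no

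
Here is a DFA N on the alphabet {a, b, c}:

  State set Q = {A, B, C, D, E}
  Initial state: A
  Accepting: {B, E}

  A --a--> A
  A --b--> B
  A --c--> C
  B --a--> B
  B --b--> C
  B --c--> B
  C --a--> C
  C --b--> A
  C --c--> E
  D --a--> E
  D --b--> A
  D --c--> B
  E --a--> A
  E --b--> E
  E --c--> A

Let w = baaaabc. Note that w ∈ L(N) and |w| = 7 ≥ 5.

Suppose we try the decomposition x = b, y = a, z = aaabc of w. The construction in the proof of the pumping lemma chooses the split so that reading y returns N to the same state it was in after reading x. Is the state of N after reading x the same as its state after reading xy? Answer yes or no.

yes

State sequence: A -b-> B -a-> B

After x (step 1): B. After xy (step 2): B.
They match, so y = a drives N around a cycle from B back to itself; pumping y any number of times keeps N in B before reading z, and xyⁱz ∈ L(N) for every i ≥ 0.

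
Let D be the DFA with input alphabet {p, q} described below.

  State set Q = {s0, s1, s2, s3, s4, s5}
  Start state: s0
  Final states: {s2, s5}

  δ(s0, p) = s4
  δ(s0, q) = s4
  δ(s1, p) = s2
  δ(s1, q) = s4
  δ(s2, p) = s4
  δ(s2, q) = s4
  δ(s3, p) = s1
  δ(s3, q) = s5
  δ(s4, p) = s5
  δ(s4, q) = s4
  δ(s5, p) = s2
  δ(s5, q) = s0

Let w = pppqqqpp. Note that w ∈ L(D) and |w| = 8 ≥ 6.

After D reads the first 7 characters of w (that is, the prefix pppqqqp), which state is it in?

State sequence: s0 -p-> s4 -p-> s5 -p-> s2 -q-> s4 -q-> s4 -q-> s4 -p-> s5

After reading 7 characters, D is in state s5.
(This kind of state-tracing is the core of the pumping-lemma construction: with 6 states, pigeonhole forces a repeat within the first 6 steps.)

s5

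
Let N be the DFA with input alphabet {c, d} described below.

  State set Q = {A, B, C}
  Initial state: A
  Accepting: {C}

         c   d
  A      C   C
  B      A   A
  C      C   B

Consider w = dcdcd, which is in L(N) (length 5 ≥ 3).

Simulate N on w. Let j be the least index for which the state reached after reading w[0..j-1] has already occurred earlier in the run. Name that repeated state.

C

Run of N on w = d c d c d:
  step 0: A  (start)
  step 1: C  (read d: A→C)
  step 2: C  (read c: C→C)   ← first repeat (C seen earlier)
  step 3: B  (read d: C→B)
  step 4: A  (read c: B→A)
  step 5: C  (read d: A→C)

The earliest repeat is at step j = 2: N is in C, which it already visited at step i = 1.
Since N has 3 states, any run of length ≥ 3 visits 3+1 states, so by pigeonhole some state repeats within the first 3 steps — that repeat gives the pumpable loop.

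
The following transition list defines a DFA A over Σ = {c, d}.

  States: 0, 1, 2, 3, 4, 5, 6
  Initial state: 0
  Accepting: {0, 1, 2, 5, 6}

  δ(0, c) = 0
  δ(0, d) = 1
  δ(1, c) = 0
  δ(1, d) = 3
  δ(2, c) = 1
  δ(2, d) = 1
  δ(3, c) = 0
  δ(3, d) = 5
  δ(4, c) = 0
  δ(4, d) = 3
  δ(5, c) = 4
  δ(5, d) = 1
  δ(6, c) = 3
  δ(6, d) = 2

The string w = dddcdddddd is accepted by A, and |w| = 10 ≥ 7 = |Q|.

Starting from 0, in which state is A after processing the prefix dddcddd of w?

State sequence: 0 -d-> 1 -d-> 3 -d-> 5 -c-> 4 -d-> 3 -d-> 5 -d-> 1

After reading 7 characters, A is in state 1.
(This kind of state-tracing is the core of the pumping-lemma construction: with 7 states, pigeonhole forces a repeat within the first 7 steps.)

1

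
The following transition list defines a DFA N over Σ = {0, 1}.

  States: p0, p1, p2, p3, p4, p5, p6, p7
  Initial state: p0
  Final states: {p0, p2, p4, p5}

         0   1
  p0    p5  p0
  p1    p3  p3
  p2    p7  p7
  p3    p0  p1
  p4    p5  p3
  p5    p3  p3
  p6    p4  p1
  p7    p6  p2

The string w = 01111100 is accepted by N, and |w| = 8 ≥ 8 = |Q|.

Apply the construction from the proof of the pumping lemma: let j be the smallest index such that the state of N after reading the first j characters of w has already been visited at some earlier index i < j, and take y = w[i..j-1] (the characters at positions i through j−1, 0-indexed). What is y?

11

Run of N on w = 0 1 1 1 1 1 0 0:
  step 0: p0  (start)
  step 1: p5  (read 0: p0→p5)
  step 2: p3  (read 1: p5→p3)
  step 3: p1  (read 1: p3→p1)
  step 4: p3  (read 1: p1→p3)   ← first repeat (p3 seen earlier)
  step 5: p1  (read 1: p3→p1)
  step 6: p3  (read 1: p1→p3)
  step 7: p0  (read 0: p3→p0)
  step 8: p5  (read 0: p0→p5)

So i = 2, j = 4, giving x = w[0:2] = 01, y = w[2:4] = 11, z = w[4:8] = 1100.
Check: |xy| = 4 ≤ 8 and |y| = 2 ≥ 1. Reading y takes N from p3 back to p3, so every xyⁱz is accepted.
The DFA has 8 states, so the proof of the pumping lemma guarantees a repeated state among the first 8+1 visited; the segment between the two visits is the pumpable y.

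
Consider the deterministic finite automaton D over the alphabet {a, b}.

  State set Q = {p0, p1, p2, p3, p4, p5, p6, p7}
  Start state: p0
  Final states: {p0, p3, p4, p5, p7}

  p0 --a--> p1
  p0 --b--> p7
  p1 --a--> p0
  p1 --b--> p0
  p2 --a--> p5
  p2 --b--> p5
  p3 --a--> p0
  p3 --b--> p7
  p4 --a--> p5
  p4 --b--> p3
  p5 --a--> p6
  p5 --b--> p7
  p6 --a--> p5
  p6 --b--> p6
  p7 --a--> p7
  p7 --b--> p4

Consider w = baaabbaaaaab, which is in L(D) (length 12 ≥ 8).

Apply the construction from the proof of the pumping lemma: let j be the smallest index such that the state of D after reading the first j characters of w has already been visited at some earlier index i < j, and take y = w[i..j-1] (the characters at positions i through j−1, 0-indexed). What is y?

Run of D on w = b a a a b b a a a a a b:
  step 0: p0  (start)
  step 1: p7  (read b: p0→p7)
  step 2: p7  (read a: p7→p7)   ← first repeat (p7 seen earlier)
  step 3: p7  (read a: p7→p7)
  step 4: p7  (read a: p7→p7)
  step 5: p4  (read b: p7→p4)
  step 6: p3  (read b: p4→p3)
  step 7: p0  (read a: p3→p0)
  step 8: p1  (read a: p0→p1)
  step 9: p0  (read a: p1→p0)
  step 10: p1  (read a: p0→p1)
  step 11: p0  (read a: p1→p0)
  step 12: p7  (read b: p0→p7)

So i = 1, j = 2, giving x = w[0:1] = b, y = w[1:2] = a, z = w[2:12] = aabbaaaaab.
Check: |xy| = 2 ≤ 8 and |y| = 1 ≥ 1. Reading y takes D from p7 back to p7, so every xyⁱz is accepted.

a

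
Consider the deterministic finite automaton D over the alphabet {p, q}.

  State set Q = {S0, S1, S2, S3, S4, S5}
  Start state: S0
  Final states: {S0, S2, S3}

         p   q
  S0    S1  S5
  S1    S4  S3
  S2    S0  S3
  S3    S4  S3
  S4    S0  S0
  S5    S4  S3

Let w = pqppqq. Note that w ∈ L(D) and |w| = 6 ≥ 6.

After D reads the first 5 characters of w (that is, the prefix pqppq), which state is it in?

State sequence: S0 -p-> S1 -q-> S3 -p-> S4 -p-> S0 -q-> S5

After reading 5 characters, D is in state S5.
(This kind of state-tracing is the core of the pumping-lemma construction: with 6 states, pigeonhole forces a repeat within the first 6 steps.)

S5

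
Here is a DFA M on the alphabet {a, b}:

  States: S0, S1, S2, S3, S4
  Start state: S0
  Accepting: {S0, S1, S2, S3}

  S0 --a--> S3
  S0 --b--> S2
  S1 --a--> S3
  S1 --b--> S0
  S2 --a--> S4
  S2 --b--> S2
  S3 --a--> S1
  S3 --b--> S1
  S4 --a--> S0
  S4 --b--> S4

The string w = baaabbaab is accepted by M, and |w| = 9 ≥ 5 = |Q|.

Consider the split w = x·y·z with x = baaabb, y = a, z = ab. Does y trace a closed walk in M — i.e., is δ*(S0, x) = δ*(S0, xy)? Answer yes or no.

Run of M on the first 7 characters of w = b a a a b b a:
  step 0: S0  (start)
  step 1: S2  (read b: S0→S2)
  step 2: S4  (read a: S2→S4)
  step 3: S0  (read a: S4→S0)
  step 4: S3  (read a: S0→S3)
  step 5: S1  (read b: S3→S1)
  step 6: S0  (read b: S1→S0)
  step 7: S3  (read a: S0→S3)

After x (step 6): S0. After xy (step 7): S3.
They differ (S0 ≠ S3), so y is not a cycle from the state after x; this split is not the one the pumping-lemma construction produces, and pumping y need not keep the string in L(M).

no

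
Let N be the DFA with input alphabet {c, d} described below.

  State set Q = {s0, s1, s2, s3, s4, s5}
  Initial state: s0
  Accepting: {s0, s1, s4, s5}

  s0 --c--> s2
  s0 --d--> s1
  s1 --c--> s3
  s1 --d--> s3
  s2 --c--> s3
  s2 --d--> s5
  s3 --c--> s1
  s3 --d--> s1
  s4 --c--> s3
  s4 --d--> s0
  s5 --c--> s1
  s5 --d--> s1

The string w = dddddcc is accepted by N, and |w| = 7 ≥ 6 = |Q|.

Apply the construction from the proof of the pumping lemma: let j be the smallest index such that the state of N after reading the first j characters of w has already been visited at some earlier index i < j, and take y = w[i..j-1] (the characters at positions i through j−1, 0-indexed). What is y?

Run of N on w = d d d d d c c:
  step 0: s0  (start)
  step 1: s1  (read d: s0→s1)
  step 2: s3  (read d: s1→s3)
  step 3: s1  (read d: s3→s1)   ← first repeat (s1 seen earlier)
  step 4: s3  (read d: s1→s3)
  step 5: s1  (read d: s3→s1)
  step 6: s3  (read c: s1→s3)
  step 7: s1  (read c: s3→s1)

So i = 1, j = 3, giving x = w[0:1] = d, y = w[1:3] = dd, z = w[3:7] = ddcc.
Check: |xy| = 3 ≤ 6 and |y| = 2 ≥ 1. Reading y takes N from s1 back to s1, so every xyⁱz is accepted.

dd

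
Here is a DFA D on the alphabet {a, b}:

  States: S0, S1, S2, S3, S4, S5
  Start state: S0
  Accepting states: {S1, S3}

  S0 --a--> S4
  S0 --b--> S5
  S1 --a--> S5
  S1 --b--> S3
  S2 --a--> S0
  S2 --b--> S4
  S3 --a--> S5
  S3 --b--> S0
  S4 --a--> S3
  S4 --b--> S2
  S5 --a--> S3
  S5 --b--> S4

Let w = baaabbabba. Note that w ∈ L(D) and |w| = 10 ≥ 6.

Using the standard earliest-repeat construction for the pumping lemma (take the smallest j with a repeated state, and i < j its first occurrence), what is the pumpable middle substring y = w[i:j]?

aa

Run of D on w = b a a a b b a b b a:
  step 0: S0  (start)
  step 1: S5  (read b: S0→S5)
  step 2: S3  (read a: S5→S3)
  step 3: S5  (read a: S3→S5)   ← first repeat (S5 seen earlier)
  step 4: S3  (read a: S5→S3)
  step 5: S0  (read b: S3→S0)
  step 6: S5  (read b: S0→S5)
  step 7: S3  (read a: S5→S3)
  step 8: S0  (read b: S3→S0)
  step 9: S5  (read b: S0→S5)
  step 10: S3  (read a: S5→S3)

So i = 1, j = 3, giving x = w[0:1] = b, y = w[1:3] = aa, z = w[3:10] = abbabba.
Check: |xy| = 3 ≤ 6 and |y| = 2 ≥ 1. Reading y takes D from S5 back to S5, so every xyⁱz is accepted.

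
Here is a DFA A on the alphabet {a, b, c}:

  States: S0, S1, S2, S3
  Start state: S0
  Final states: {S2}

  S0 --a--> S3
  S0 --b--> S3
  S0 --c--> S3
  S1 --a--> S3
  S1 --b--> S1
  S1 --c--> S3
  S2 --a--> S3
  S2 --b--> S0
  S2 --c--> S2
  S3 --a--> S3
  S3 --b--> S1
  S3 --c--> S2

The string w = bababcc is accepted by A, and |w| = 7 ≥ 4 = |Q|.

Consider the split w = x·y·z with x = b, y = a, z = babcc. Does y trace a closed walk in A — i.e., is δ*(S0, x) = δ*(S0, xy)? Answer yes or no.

State sequence: S0 -b-> S3 -a-> S3

After x (step 1): S3. After xy (step 2): S3.
They match, so y = a drives A around a cycle from S3 back to itself; pumping y any number of times keeps A in S3 before reading z, and xyⁱz ∈ L(A) for every i ≥ 0.

yes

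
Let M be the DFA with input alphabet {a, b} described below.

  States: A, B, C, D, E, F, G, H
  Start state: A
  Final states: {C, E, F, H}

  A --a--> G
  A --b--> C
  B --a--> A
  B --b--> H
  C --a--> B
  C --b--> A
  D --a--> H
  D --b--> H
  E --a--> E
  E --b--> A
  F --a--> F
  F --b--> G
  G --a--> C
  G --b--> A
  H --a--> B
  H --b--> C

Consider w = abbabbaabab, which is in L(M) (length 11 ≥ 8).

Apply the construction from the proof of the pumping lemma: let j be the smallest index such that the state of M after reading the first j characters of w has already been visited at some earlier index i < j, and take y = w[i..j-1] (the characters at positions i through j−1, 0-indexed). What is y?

ab

Run of M on w = a b b a b b a a b a b:
  step 0: A  (start)
  step 1: G  (read a: A→G)
  step 2: A  (read b: G→A)   ← first repeat (A seen earlier)
  step 3: C  (read b: A→C)
  step 4: B  (read a: C→B)
  step 5: H  (read b: B→H)
  step 6: C  (read b: H→C)
  step 7: B  (read a: C→B)
  step 8: A  (read a: B→A)
  step 9: C  (read b: A→C)
  step 10: B  (read a: C→B)
  step 11: H  (read b: B→H)

So i = 0, j = 2, giving x = w[0:0] = ε, y = w[0:2] = ab, z = w[2:11] = babbaabab.
Check: |xy| = 2 ≤ 8 and |y| = 2 ≥ 1. Reading y takes M from A back to A, so every xyⁱz is accepted.
Pumping length from the standard proof: p = 8 (the number of states). The repeated state found above gives |xy| = j ≤ 8 and |y| = j − i ≥ 1.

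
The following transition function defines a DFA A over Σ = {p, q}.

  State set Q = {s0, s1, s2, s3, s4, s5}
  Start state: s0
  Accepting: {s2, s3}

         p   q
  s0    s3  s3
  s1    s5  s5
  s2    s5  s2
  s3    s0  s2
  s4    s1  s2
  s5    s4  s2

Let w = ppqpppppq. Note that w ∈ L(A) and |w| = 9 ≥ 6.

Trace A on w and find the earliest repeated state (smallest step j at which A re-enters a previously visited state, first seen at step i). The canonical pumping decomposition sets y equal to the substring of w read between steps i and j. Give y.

State sequence: s0 -p-> s3 -p-> s0 -q-> s3 -p-> s0 -p-> s3 -p-> s0 -p-> s3 -p-> s0 -q-> s3
First repeat at step 2: s0 was already visited.

So i = 0, j = 2, giving x = w[0:0] = ε, y = w[0:2] = pp, z = w[2:9] = qpppppq.
Check: |xy| = 2 ≤ 6 and |y| = 2 ≥ 1. Reading y takes A from s0 back to s0, so every xyⁱz is accepted.
Since A has 6 states, any run of length ≥ 6 visits 6+1 states, so by pigeonhole some state repeats within the first 6 steps — that repeat gives the pumpable loop.

pp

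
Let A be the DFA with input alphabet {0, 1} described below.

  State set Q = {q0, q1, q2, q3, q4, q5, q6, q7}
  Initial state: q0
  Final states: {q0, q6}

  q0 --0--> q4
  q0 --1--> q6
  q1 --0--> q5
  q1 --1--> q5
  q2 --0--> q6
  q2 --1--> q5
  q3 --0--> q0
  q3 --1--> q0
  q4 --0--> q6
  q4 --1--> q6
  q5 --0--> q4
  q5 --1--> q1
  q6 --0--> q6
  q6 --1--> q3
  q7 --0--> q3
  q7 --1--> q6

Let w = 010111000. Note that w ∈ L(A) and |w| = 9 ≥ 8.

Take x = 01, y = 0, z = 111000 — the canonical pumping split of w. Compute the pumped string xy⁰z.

xy⁰z = xz = 01·111000 = 01111000.
Reading y = 0 takes A from q6 back to q6, so after x the machine is still in q6, and z then leads to the accepting state q6. Hence 01111000 ∈ L(A).

01111000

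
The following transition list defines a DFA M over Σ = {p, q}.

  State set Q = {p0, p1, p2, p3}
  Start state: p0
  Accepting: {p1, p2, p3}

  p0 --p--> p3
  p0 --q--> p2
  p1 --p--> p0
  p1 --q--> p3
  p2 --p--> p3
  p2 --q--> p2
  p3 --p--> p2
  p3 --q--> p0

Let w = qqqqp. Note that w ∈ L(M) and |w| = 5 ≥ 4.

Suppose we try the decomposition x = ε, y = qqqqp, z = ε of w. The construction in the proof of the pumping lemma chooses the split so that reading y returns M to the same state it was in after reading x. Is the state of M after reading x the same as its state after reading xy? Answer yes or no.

State sequence: p0 -q-> p2 -q-> p2 -q-> p2 -q-> p2 -p-> p3

After x (step 0): p0. After xy (step 5): p3.
They differ (p0 ≠ p3), so y is not a cycle from the state after x; this split is not the one the pumping-lemma construction produces, and pumping y need not keep the string in L(M).

no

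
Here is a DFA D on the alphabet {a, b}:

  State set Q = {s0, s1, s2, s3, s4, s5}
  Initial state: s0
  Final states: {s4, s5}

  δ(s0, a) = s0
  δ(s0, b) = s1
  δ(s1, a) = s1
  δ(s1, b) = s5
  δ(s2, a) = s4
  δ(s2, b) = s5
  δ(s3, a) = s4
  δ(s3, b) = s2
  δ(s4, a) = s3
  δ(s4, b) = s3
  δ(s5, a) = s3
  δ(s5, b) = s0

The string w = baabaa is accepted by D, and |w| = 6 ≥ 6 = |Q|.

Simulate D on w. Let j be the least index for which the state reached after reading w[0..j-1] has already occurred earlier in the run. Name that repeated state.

State sequence: s0 -b-> s1 -a-> s1 -a-> s1 -b-> s5 -a-> s3 -a-> s4
First repeat at step 2: s1 was already visited.

The earliest repeat is at step j = 2: D is in s1, which it already visited at step i = 1.
The DFA has 6 states, so the proof of the pumping lemma guarantees a repeated state among the first 6+1 visited; the segment between the two visits is the pumpable y.

s1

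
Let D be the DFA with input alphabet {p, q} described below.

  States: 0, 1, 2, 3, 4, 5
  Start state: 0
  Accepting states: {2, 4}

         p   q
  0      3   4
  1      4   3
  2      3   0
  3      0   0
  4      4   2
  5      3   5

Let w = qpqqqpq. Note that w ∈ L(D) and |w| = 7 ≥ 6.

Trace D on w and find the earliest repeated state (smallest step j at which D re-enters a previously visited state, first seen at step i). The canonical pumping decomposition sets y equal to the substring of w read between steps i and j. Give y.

p

Run of D on w = q p q q q p q:
  step 0: 0  (start)
  step 1: 4  (read q: 0→4)
  step 2: 4  (read p: 4→4)   ← first repeat (4 seen earlier)
  step 3: 2  (read q: 4→2)
  step 4: 0  (read q: 2→0)
  step 5: 4  (read q: 0→4)
  step 6: 4  (read p: 4→4)
  step 7: 2  (read q: 4→2)

So i = 1, j = 2, giving x = w[0:1] = q, y = w[1:2] = p, z = w[2:7] = qqqpq.
Check: |xy| = 2 ≤ 6 and |y| = 1 ≥ 1. Reading y takes D from 4 back to 4, so every xyⁱz is accepted.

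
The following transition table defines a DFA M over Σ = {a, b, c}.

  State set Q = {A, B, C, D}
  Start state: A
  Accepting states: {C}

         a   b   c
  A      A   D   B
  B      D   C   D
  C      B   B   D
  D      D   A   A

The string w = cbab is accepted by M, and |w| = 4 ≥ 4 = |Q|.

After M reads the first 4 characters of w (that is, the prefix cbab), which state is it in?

Run of M on the first 4 characters of w = c b a b:
  step 0: A  (start)
  step 1: B  (read c: A→B)
  step 2: C  (read b: B→C)
  step 3: B  (read a: C→B)
  step 4: C  (read b: B→C)

After reading 4 characters, M is in state C.

C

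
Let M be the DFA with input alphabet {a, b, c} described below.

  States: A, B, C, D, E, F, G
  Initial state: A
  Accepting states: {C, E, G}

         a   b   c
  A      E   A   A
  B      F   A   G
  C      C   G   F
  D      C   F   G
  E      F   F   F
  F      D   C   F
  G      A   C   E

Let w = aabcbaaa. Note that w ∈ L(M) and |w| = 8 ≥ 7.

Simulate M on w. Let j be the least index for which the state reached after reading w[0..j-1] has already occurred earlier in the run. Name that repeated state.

State sequence: A -a-> E -a-> F -b-> C -c-> F -b-> C -a-> C -a-> C -a-> C
First repeat at step 4: F was already visited.

The earliest repeat is at step j = 4: M is in F, which it already visited at step i = 2.

F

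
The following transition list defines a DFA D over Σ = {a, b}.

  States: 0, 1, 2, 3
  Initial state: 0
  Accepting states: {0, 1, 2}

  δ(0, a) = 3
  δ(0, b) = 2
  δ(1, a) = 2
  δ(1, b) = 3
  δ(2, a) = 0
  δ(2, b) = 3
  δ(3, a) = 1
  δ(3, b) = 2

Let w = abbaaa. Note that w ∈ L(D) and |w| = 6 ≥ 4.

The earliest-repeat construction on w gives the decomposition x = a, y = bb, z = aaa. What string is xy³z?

xy^3z = a·bb·bb·bb·aaa = abbbbbbaaa.
Reading y = bb takes D from 3 back to 3, so after x·y·y·y the machine is still in 3, and z then leads to the accepting state 0. Hence abbbbbbaaa ∈ L(D).

abbbbbbaaa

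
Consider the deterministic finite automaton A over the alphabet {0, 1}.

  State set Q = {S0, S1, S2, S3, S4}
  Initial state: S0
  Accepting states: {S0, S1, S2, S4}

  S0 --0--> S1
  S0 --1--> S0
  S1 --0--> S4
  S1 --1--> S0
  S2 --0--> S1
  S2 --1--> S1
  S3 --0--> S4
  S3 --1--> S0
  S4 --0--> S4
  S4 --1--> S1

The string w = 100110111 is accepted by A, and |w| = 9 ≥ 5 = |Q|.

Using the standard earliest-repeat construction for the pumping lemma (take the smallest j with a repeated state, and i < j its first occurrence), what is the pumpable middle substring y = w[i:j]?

State sequence: S0 -1-> S0 -0-> S1 -0-> S4 -1-> S1 -1-> S0 -0-> S1 -1-> S0 -1-> S0 -1-> S0
First repeat at step 1: S0 was already visited.

So i = 0, j = 1, giving x = w[0:0] = ε, y = w[0:1] = 1, z = w[1:9] = 00110111.
Check: |xy| = 1 ≤ 5 and |y| = 1 ≥ 1. Reading y takes A from S0 back to S0, so every xyⁱz is accepted.
Since A has 5 states, any run of length ≥ 5 visits 5+1 states, so by pigeonhole some state repeats within the first 5 steps — that repeat gives the pumpable loop.

1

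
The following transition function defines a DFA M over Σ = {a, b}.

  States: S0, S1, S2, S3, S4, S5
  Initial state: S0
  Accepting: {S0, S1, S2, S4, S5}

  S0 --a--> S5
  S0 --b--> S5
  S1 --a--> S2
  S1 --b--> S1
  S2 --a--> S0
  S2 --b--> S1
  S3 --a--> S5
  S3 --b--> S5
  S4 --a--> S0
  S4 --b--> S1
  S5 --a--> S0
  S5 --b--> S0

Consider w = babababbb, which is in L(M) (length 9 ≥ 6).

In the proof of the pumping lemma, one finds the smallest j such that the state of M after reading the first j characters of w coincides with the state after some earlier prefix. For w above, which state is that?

S0

Run of M on w = b a b a b a b b b:
  step 0: S0  (start)
  step 1: S5  (read b: S0→S5)
  step 2: S0  (read a: S5→S0)   ← first repeat (S0 seen earlier)
  step 3: S5  (read b: S0→S5)
  step 4: S0  (read a: S5→S0)
  step 5: S5  (read b: S0→S5)
  step 6: S0  (read a: S5→S0)
  step 7: S5  (read b: S0→S5)
  step 8: S0  (read b: S5→S0)
  step 9: S5  (read b: S0→S5)

The earliest repeat is at step j = 2: M is in S0, which it already visited at step i = 0.
The DFA has 6 states, so the proof of the pumping lemma guarantees a repeated state among the first 6+1 visited; the segment between the two visits is the pumpable y.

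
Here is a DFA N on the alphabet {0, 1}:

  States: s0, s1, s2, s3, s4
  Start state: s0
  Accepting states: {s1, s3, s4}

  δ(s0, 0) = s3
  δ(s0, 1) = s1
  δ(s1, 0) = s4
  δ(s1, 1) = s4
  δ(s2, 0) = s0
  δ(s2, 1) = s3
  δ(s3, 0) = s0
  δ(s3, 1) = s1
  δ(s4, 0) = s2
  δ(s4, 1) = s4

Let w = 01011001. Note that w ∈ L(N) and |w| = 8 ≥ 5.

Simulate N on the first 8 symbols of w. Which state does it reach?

Run of N on the first 8 characters of w = 0 1 0 1 1 0 0 1:
  step 0: s0  (start)
  step 1: s3  (read 0: s0→s3)
  step 2: s1  (read 1: s3→s1)
  step 3: s4  (read 0: s1→s4)
  step 4: s4  (read 1: s4→s4)
  step 5: s4  (read 1: s4→s4)
  step 6: s2  (read 0: s4→s2)
  step 7: s0  (read 0: s2→s0)
  step 8: s1  (read 1: s0→s1)

After reading 8 characters, N is in state s1.
(This kind of state-tracing is the core of the pumping-lemma construction: with 5 states, pigeonhole forces a repeat within the first 5 steps.)

s1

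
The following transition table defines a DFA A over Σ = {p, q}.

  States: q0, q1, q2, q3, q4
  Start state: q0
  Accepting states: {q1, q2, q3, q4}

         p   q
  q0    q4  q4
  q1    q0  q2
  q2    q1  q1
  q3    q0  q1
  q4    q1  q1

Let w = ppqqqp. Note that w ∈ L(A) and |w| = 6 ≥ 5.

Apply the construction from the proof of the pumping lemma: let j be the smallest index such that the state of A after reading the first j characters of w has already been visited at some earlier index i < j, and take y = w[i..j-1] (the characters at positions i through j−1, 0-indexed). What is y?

qq

State sequence: q0 -p-> q4 -p-> q1 -q-> q2 -q-> q1 -q-> q2 -p-> q1
First repeat at step 4: q1 was already visited.

So i = 2, j = 4, giving x = w[0:2] = pp, y = w[2:4] = qq, z = w[4:6] = qp.
Check: |xy| = 4 ≤ 5 and |y| = 2 ≥ 1. Reading y takes A from q1 back to q1, so every xyⁱz is accepted.
The DFA has 5 states, so the proof of the pumping lemma guarantees a repeated state among the first 5+1 visited; the segment between the two visits is the pumpable y.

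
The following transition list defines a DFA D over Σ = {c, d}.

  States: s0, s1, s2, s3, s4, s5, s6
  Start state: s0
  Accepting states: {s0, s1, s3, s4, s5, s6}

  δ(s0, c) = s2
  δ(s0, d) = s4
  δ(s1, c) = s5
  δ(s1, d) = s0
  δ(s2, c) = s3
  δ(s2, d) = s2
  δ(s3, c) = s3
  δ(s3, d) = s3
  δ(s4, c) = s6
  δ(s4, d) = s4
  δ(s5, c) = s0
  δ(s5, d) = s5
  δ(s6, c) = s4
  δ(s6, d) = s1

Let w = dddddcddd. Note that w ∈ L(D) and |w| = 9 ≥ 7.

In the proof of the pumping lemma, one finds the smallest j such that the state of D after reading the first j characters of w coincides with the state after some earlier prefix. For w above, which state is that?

State sequence: s0 -d-> s4 -d-> s4 -d-> s4 -d-> s4 -d-> s4 -c-> s6 -d-> s1 -d-> s0 -d-> s4
First repeat at step 2: s4 was already visited.

The earliest repeat is at step j = 2: D is in s4, which it already visited at step i = 1.
With |Q| = 7, pigeonhole forces a state repeat no later than step 7; the substring read between the first and second visits to that state can be pumped.

s4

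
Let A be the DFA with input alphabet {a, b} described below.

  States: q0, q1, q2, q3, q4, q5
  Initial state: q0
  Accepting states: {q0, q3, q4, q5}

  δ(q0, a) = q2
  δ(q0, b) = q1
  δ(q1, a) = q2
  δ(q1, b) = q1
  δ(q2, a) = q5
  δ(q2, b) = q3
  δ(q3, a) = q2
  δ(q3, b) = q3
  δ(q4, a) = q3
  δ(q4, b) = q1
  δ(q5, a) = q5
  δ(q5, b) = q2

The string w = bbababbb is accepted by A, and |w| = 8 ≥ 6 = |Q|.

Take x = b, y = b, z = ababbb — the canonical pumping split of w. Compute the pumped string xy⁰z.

xy⁰z = xz = b·ababbb = bababbb.
Reading y = b takes A from q1 back to q1, so after x the machine is still in q1, and z then leads to the accepting state q3. Hence bababbb ∈ L(A).

bababbb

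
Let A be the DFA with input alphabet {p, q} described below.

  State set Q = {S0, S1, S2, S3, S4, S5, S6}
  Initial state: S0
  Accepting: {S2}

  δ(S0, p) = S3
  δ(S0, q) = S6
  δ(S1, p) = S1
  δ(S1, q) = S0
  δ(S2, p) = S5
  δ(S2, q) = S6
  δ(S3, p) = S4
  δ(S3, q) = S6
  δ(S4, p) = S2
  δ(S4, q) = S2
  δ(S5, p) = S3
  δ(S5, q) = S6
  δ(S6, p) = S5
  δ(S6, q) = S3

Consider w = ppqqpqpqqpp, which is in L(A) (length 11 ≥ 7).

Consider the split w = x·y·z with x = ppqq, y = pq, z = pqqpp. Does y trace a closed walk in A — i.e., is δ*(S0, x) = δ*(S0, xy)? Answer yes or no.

State sequence: S0 -p-> S3 -p-> S4 -q-> S2 -q-> S6 -p-> S5 -q-> S6

After x (step 4): S6. After xy (step 6): S6.
They match, so y = pq drives A around a cycle from S6 back to itself; pumping y any number of times keeps A in S6 before reading z, and xyⁱz ∈ L(A) for every i ≥ 0.

yes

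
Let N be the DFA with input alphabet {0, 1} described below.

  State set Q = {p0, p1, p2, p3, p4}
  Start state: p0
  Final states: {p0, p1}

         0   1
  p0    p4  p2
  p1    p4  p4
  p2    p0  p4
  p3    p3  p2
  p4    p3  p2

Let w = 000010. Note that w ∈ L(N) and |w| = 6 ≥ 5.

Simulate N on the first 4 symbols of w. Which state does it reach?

p3

Run of N on the first 4 characters of w = 0 0 0 0:
  step 0: p0  (start)
  step 1: p4  (read 0: p0→p4)
  step 2: p3  (read 0: p4→p3)
  step 3: p3  (read 0: p3→p3)
  step 4: p3  (read 0: p3→p3)

After reading 4 characters, N is in state p3.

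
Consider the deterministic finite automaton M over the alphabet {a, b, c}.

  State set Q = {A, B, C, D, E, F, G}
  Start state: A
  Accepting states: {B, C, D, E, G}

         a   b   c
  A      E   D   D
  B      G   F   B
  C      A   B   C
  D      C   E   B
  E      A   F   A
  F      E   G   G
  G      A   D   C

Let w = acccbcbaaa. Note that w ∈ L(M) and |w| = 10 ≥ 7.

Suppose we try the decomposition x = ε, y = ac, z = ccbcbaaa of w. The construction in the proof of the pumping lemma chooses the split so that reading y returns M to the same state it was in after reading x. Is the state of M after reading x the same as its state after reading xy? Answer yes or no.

yes

State sequence: A -a-> E -c-> A

After x (step 0): A. After xy (step 2): A.
They match, so y = ac drives M around a cycle from A back to itself; pumping y any number of times keeps M in A before reading z, and xyⁱz ∈ L(M) for every i ≥ 0.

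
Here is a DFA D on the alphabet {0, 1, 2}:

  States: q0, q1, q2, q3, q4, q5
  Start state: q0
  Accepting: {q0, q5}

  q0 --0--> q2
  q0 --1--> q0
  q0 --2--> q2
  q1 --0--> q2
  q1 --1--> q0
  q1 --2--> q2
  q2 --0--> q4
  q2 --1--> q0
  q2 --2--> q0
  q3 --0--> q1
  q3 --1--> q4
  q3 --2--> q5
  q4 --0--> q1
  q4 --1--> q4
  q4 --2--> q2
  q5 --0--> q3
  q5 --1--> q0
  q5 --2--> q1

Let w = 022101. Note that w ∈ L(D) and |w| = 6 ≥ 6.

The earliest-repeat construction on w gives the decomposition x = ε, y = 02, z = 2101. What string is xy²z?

xy^2z = ε·02·02·2101 = 02022101.
Reading y = 02 takes D from q0 back to q0, so after x·y·y the machine is still in q0, and z then leads to the accepting state q0. Hence 02022101 ∈ L(D).

02022101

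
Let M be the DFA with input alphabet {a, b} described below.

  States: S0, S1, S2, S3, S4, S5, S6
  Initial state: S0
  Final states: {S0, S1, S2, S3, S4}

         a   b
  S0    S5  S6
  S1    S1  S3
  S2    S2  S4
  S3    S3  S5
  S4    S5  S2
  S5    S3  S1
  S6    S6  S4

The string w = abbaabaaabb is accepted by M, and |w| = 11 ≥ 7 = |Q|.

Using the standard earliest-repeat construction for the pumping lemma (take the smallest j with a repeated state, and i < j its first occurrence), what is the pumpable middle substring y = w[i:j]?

a

State sequence: S0 -a-> S5 -b-> S1 -b-> S3 -a-> S3 -a-> S3 -b-> S5 -a-> S3 -a-> S3 -a-> S3 -b-> S5 -b-> S1
First repeat at step 4: S3 was already visited.

So i = 3, j = 4, giving x = w[0:3] = abb, y = w[3:4] = a, z = w[4:11] = abaaabb.
Check: |xy| = 4 ≤ 7 and |y| = 1 ≥ 1. Reading y takes M from S3 back to S3, so every xyⁱz is accepted.
The DFA has 7 states, so the proof of the pumping lemma guarantees a repeated state among the first 7+1 visited; the segment between the two visits is the pumpable y.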